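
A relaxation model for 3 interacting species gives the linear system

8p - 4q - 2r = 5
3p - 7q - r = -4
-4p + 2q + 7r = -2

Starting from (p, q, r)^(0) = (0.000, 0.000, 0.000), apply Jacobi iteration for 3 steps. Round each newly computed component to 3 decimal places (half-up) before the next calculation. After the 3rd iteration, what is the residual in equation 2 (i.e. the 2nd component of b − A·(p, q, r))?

-0.576

Iteration 1:
  p = (5 - (-4)·0.000 - (-2)·0.000) / (8) = 0.625
  q = (-4 - (3)·0.000 - (-1)·0.000) / (-7) = 0.571
  r = (-2 - (-4)·0.000 - (2)·0.000) / (7) = -0.286
Iteration 2:
  p = (5 - (-4)·0.571 - (-2)·-0.286) / (8) = 0.839
  q = (-4 - (3)·0.625 - (-1)·-0.286) / (-7) = 0.880
  r = (-2 - (-4)·0.625 - (2)·0.571) / (7) = -0.092
Iteration 3:
  p = (5 - (-4)·0.880 - (-2)·-0.092) / (8) = 1.042
  q = (-4 - (3)·0.839 - (-1)·-0.092) / (-7) = 0.944
  r = (-2 - (-4)·0.839 - (2)·0.880) / (7) = -0.058
Residual b − A·x = (0.324, -0.576, 0.686)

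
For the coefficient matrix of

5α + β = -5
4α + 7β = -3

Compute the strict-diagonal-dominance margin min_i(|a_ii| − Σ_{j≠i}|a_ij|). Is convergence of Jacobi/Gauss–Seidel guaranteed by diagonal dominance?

3

row 1: |5| − (1) = 4
row 2: |7| − (4) = 3
minimum over rows = 3 → strictly diagonally dominant (convergence guaranteed)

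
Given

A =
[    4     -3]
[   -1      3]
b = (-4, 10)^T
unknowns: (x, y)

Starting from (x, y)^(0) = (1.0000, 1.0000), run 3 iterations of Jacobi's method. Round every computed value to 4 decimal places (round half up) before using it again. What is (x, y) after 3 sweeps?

(1.4375, 3.9167)

Iteration 1:
  x = (-4 - (-3)·1.0000) / (4) = -0.2500
  y = (10 - (-1)·1.0000) / (3) = 3.6667
Iteration 2:
  x = (-4 - (-3)·3.6667) / (4) = 1.7500
  y = (10 - (-1)·-0.2500) / (3) = 3.2500
Iteration 3:
  x = (-4 - (-3)·3.2500) / (4) = 1.4375
  y = (10 - (-1)·1.7500) / (3) = 3.9167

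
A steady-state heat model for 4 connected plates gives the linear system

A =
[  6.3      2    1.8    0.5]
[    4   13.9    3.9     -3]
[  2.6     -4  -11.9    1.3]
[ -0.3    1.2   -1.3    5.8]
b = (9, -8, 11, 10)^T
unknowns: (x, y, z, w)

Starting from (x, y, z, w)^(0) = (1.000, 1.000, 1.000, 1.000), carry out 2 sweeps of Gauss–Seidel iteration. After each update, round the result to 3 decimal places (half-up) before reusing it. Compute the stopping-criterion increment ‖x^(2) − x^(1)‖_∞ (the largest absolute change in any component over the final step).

Iteration 1:
  x = (9 - (2)·1.000 - (1.8)·1.000 - (0.5)·1.000) / (6.3) = 0.746
  y = (-8 - (4)·0.746 - (3.9)·1.000 - (-3)·1.000) / (13.9) = -0.855
  z = (11 - (2.6)·0.746 - (-4)·-0.855 - (1.3)·1.000) / (-11.9) = -0.365
  w = (10 - (-0.3)·0.746 - (1.2)·-0.855 - (-1.3)·-0.365) / (5.8) = 1.858
Iteration 2:
  x = (9 - (2)·-0.855 - (1.8)·-0.365 - (0.5)·1.858) / (6.3) = 1.657
  y = (-8 - (4)·1.657 - (3.9)·-0.365 - (-3)·1.858) / (13.9) = -0.549
  z = (11 - (2.6)·1.657 - (-4)·-0.549 - (1.3)·1.858) / (-11.9) = -0.175
  w = (10 - (-0.3)·1.657 - (1.2)·-0.549 - (-1.3)·-0.175) / (5.8) = 1.884
Change: (0.911, 0.306, 0.190, 0.026) → max |·| = 0.911

0.911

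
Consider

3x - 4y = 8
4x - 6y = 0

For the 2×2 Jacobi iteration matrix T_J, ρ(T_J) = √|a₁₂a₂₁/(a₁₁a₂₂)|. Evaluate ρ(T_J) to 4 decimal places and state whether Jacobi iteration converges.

a₁₂a₂₁/(a₁₁a₂₂) = (-4)·(4) / ((3)·(-6)) = 0.888889
ρ = √|0.888889| = √0.888889 = 0.9428
ρ < 1, so Jacobi converges

0.9428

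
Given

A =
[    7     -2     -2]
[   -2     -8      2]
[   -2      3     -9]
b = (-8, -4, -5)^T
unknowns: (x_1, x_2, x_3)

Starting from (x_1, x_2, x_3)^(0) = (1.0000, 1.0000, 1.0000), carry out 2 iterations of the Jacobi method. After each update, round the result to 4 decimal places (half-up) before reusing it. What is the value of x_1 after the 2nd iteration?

Iteration 1:
  x_1 = (-8 - (-2)·1.0000 - (-2)·1.0000) / (7) = -0.5714
  x_2 = (-4 - (-2)·1.0000 - (2)·1.0000) / (-8) = 0.5000
  x_3 = (-5 - (-2)·1.0000 - (3)·1.0000) / (-9) = 0.6667
Iteration 2:
  x_1 = (-8 - (-2)·0.5000 - (-2)·0.6667) / (7) = -0.8095
  x_2 = (-4 - (-2)·-0.5714 - (2)·0.6667) / (-8) = 0.8095
  x_3 = (-5 - (-2)·-0.5714 - (3)·0.5000) / (-9) = 0.8492

-0.8095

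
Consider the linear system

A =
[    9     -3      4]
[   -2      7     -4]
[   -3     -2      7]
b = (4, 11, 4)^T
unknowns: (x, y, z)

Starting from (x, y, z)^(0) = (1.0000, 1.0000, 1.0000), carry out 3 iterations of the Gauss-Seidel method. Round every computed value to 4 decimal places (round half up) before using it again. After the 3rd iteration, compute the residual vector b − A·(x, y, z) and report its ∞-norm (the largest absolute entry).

Iteration 1:
  x = (4 - (-3)·1.0000 - (4)·1.0000) / (9) = 0.3333
  y = (11 - (-2)·0.3333 - (-4)·1.0000) / (7) = 2.2381
  z = (4 - (-3)·0.3333 - (-2)·2.2381) / (7) = 1.3537
Iteration 2:
  x = (4 - (-3)·2.2381 - (4)·1.3537) / (9) = 0.5888
  y = (11 - (-2)·0.5888 - (-4)·1.3537) / (7) = 2.5132
  z = (4 - (-3)·0.5888 - (-2)·2.5132) / (7) = 1.5418
Iteration 3:
  x = (4 - (-3)·2.5132 - (4)·1.5418) / (9) = 0.5969
  y = (11 - (-2)·0.5969 - (-4)·1.5418) / (7) = 2.6230
  z = (4 - (-3)·0.5969 - (-2)·2.6230) / (7) = 1.5767
Residual b − A·x = (0.1901, 0.1396, -0.0002); ∞-norm = 0.1901

0.1901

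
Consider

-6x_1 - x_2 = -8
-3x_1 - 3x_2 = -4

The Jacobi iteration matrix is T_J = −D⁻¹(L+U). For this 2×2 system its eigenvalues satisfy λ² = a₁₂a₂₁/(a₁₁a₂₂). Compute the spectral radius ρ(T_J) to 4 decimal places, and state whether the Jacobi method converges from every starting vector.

a₁₂a₂₁/(a₁₁a₂₂) = (-1)·(-3) / ((-6)·(-3)) = 0.166667
ρ = √|0.166667| = √0.166667 = 0.4082
ρ < 1, so Jacobi converges

0.4082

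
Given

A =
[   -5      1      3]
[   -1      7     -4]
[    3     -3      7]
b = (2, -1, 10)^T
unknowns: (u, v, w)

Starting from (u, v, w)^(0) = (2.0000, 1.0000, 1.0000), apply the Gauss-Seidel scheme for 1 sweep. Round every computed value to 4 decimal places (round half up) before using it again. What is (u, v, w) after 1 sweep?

(0.4000, 0.4857, 1.4653)

Iteration 1:
  u = (2 - (1)·1.0000 - (3)·1.0000) / (-5) = 0.4000
  v = (-1 - (-1)·0.4000 - (-4)·1.0000) / (7) = 0.4857
  w = (10 - (3)·0.4000 - (-3)·0.4857) / (7) = 1.4653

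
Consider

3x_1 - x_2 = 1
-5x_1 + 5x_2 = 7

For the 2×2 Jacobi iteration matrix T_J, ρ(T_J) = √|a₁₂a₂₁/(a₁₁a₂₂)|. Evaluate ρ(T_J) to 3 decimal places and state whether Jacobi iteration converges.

a₁₂a₂₁/(a₁₁a₂₂) = (-1)·(-5) / ((3)·(5)) = 0.333333
ρ = √|0.333333| = √0.333333 = 0.577
ρ < 1, so Jacobi converges

0.577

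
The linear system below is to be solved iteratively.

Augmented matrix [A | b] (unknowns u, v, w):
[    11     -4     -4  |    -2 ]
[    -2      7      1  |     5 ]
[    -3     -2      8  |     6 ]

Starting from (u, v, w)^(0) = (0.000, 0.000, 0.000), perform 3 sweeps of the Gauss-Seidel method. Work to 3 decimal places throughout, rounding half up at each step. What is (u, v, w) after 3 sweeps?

(0.458, 0.693, 1.095)

Iteration 1:
  u = (-2 - (-4)·0.000 - (-4)·0.000) / (11) = -0.182
  v = (5 - (-2)·-0.182 - (1)·0.000) / (7) = 0.662
  w = (6 - (-3)·-0.182 - (-2)·0.662) / (8) = 0.847
Iteration 2:
  u = (-2 - (-4)·0.662 - (-4)·0.847) / (11) = 0.367
  v = (5 - (-2)·0.367 - (1)·0.847) / (7) = 0.698
  w = (6 - (-3)·0.367 - (-2)·0.698) / (8) = 1.062
Iteration 3:
  u = (-2 - (-4)·0.698 - (-4)·1.062) / (11) = 0.458
  v = (5 - (-2)·0.458 - (1)·1.062) / (7) = 0.693
  w = (6 - (-3)·0.458 - (-2)·0.693) / (8) = 1.095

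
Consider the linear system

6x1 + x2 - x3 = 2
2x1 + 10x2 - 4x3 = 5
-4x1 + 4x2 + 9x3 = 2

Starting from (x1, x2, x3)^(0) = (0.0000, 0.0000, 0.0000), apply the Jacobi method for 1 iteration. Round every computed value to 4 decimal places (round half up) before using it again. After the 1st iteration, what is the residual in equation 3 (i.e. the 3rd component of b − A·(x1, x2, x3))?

Iteration 1:
  x1 = (2 - (1)·0.0000 - (-1)·0.0000) / (6) = 0.3333
  x2 = (5 - (2)·0.0000 - (-4)·0.0000) / (10) = 0.5000
  x3 = (2 - (-4)·0.0000 - (4)·0.0000) / (9) = 0.2222
Residual b − A·x = (-0.2776, 0.2222, -0.6666)

-0.6666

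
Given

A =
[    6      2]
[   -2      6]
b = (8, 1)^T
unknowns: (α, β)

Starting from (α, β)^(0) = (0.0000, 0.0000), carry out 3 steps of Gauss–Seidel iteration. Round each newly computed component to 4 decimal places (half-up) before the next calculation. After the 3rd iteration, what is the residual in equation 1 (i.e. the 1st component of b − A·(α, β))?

-0.0154

Iteration 1:
  α = (8 - (2)·0.0000) / (6) = 1.3333
  β = (1 - (-2)·1.3333) / (6) = 0.6111
Iteration 2:
  α = (8 - (2)·0.6111) / (6) = 1.1296
  β = (1 - (-2)·1.1296) / (6) = 0.5432
Iteration 3:
  α = (8 - (2)·0.5432) / (6) = 1.1523
  β = (1 - (-2)·1.1523) / (6) = 0.5508
Residual b − A·x = (-0.0154, -0.0002)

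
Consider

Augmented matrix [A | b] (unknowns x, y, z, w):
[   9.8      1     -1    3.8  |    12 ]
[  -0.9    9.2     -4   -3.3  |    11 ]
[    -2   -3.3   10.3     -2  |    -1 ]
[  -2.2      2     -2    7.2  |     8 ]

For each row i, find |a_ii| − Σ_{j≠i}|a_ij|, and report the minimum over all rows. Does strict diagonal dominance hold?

1

row 1: |9.8| − (1+1+3.8) = 4
row 2: |9.2| − (0.9+4+3.3) = 1
row 3: |10.3| − (2+3.3+2) = 3
row 4: |7.2| − (2.2+2+2) = 1
minimum over rows = 1 → strictly diagonally dominant (convergence guaranteed)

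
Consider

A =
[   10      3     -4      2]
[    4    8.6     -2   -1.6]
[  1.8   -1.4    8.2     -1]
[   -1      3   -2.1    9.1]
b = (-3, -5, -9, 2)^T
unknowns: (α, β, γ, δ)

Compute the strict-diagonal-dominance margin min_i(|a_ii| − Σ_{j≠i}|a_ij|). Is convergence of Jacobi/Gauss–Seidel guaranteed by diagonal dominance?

1

row 1: |10| − (3+4+2) = 1
row 2: |8.6| − (4+2+1.6) = 1
row 3: |8.2| − (1.8+1.4+1) = 4
row 4: |9.1| − (1+3+2.1) = 3
minimum over rows = 1 → strictly diagonally dominant (convergence guaranteed)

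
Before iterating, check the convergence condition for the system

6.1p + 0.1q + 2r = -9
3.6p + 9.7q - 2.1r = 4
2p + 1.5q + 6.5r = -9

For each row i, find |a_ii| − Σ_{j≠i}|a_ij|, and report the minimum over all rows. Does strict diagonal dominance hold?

row 1: |6.1| − (0.1+2) = 4
row 2: |9.7| − (3.6+2.1) = 4
row 3: |6.5| − (2+1.5) = 3
minimum over rows = 3 → strictly diagonally dominant (convergence guaranteed)

3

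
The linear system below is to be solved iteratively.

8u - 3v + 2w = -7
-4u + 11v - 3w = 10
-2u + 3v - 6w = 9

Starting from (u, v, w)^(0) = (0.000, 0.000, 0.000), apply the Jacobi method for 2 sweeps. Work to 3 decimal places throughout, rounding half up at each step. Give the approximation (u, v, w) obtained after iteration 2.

(-0.159, 0.182, -0.754)

Iteration 1:
  u = (-7 - (-3)·0.000 - (2)·0.000) / (8) = -0.875
  v = (10 - (-4)·0.000 - (-3)·0.000) / (11) = 0.909
  w = (9 - (-2)·0.000 - (3)·0.000) / (-6) = -1.500
Iteration 2:
  u = (-7 - (-3)·0.909 - (2)·-1.500) / (8) = -0.159
  v = (10 - (-4)·-0.875 - (-3)·-1.500) / (11) = 0.182
  w = (9 - (-2)·-0.875 - (3)·0.909) / (-6) = -0.754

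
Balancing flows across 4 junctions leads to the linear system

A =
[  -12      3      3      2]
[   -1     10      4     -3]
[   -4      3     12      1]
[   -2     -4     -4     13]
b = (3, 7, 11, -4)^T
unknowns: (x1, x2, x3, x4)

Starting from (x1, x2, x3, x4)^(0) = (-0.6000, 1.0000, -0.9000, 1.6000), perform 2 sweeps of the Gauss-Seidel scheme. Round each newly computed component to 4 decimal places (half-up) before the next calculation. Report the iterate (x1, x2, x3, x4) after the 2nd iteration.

Iteration 1:
  x1 = (3 - (3)·1.0000 - (3)·-0.9000 - (2)·1.6000) / (-12) = 0.0417
  x2 = (7 - (-1)·0.0417 - (4)·-0.9000 - (-3)·1.6000) / (10) = 1.5442
  x3 = (11 - (-4)·0.0417 - (3)·1.5442 - (1)·1.6000) / (12) = 0.4112
  x4 = (-4 - (-2)·0.0417 - (-4)·1.5442 - (-4)·0.4112) / (13) = 0.3004
Iteration 2:
  x1 = (3 - (3)·1.5442 - (3)·0.4112 - (2)·0.3004) / (-12) = 0.2889
  x2 = (7 - (-1)·0.2889 - (4)·0.4112 - (-3)·0.3004) / (10) = 0.6545
  x3 = (11 - (-4)·0.2889 - (3)·0.6545 - (1)·0.3004) / (12) = 0.8243
  x4 = (-4 - (-2)·0.2889 - (-4)·0.6545 - (-4)·0.8243) / (13) = 0.1918

(0.2889, 0.6545, 0.8243, 0.1918)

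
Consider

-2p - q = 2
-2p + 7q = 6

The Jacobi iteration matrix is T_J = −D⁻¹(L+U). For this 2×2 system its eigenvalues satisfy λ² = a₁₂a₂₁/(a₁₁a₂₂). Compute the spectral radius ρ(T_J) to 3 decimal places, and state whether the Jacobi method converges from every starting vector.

0.378

a₁₂a₂₁/(a₁₁a₂₂) = (-1)·(-2) / ((-2)·(7)) = -0.142857
ρ = √|-0.142857| = √0.142857 = 0.378
ρ < 1, so Jacobi converges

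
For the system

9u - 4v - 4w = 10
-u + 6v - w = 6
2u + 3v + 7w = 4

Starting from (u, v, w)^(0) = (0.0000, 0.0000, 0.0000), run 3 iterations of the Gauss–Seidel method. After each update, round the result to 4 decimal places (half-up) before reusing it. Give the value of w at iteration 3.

-0.3580

Iteration 1:
  u = (10 - (-4)·0.0000 - (-4)·0.0000) / (9) = 1.1111
  v = (6 - (-1)·1.1111 - (-1)·0.0000) / (6) = 1.1852
  w = (4 - (2)·1.1111 - (3)·1.1852) / (7) = -0.2540
Iteration 2:
  u = (10 - (-4)·1.1852 - (-4)·-0.2540) / (9) = 1.5250
  v = (6 - (-1)·1.5250 - (-1)·-0.2540) / (6) = 1.2118
  w = (4 - (2)·1.5250 - (3)·1.2118) / (7) = -0.3836
Iteration 3:
  u = (10 - (-4)·1.2118 - (-4)·-0.3836) / (9) = 1.4792
  v = (6 - (-1)·1.4792 - (-1)·-0.3836) / (6) = 1.1826
  w = (4 - (2)·1.4792 - (3)·1.1826) / (7) = -0.3580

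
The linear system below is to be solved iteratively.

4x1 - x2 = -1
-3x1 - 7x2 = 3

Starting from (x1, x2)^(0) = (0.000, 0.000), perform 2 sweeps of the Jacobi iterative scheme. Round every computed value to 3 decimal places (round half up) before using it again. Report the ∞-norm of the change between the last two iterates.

Iteration 1:
  x1 = (-1 - (-1)·0.000) / (4) = -0.250
  x2 = (3 - (-3)·0.000) / (-7) = -0.429
Iteration 2:
  x1 = (-1 - (-1)·-0.429) / (4) = -0.357
  x2 = (3 - (-3)·-0.250) / (-7) = -0.321
Change: (-0.107, 0.108) → max |·| = 0.108

0.108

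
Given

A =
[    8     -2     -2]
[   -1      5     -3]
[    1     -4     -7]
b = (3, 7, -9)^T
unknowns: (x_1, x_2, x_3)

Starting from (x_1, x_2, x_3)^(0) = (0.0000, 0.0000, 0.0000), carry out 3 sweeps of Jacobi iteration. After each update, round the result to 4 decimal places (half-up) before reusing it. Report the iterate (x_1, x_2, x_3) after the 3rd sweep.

(1.0714, 1.9329, 0.1515)

Iteration 1:
  x_1 = (3 - (-2)·0.0000 - (-2)·0.0000) / (8) = 0.3750
  x_2 = (7 - (-1)·0.0000 - (-3)·0.0000) / (5) = 1.4000
  x_3 = (-9 - (1)·0.0000 - (-4)·0.0000) / (-7) = 1.2857
Iteration 2:
  x_1 = (3 - (-2)·1.4000 - (-2)·1.2857) / (8) = 1.0464
  x_2 = (7 - (-1)·0.3750 - (-3)·1.2857) / (5) = 2.2464
  x_3 = (-9 - (1)·0.3750 - (-4)·1.4000) / (-7) = 0.5393
Iteration 3:
  x_1 = (3 - (-2)·2.2464 - (-2)·0.5393) / (8) = 1.0714
  x_2 = (7 - (-1)·1.0464 - (-3)·0.5393) / (5) = 1.9329
  x_3 = (-9 - (1)·1.0464 - (-4)·2.2464) / (-7) = 0.1515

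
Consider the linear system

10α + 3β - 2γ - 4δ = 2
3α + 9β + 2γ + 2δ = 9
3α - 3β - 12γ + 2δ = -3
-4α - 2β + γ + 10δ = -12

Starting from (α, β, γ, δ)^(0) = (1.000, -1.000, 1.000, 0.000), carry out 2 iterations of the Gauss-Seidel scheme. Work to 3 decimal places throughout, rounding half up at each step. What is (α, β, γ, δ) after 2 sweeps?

Iteration 1:
  α = (2 - (3)·-1.000 - (-2)·1.000 - (-4)·0.000) / (10) = 0.700
  β = (9 - (3)·0.700 - (2)·1.000 - (2)·0.000) / (9) = 0.544
  γ = (-3 - (3)·0.700 - (-3)·0.544 - (2)·0.000) / (-12) = 0.289
  δ = (-12 - (-4)·0.700 - (-2)·0.544 - (1)·0.289) / (10) = -0.840
Iteration 2:
  α = (2 - (3)·0.544 - (-2)·0.289 - (-4)·-0.840) / (10) = -0.241
  β = (9 - (3)·-0.241 - (2)·0.289 - (2)·-0.840) / (9) = 1.203
  γ = (-3 - (3)·-0.241 - (-3)·1.203 - (2)·-0.840) / (-12) = -0.251
  δ = (-12 - (-4)·-0.241 - (-2)·1.203 - (1)·-0.251) / (10) = -1.031

(-0.241, 1.203, -0.251, -1.031)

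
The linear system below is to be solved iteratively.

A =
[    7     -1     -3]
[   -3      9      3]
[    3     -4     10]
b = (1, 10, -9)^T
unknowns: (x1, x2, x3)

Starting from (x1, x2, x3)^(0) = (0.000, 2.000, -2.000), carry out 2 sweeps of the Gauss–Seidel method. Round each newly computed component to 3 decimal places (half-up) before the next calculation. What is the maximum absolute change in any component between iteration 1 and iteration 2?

Iteration 1:
  x1 = (1 - (-1)·2.000 - (-3)·-2.000) / (7) = -0.429
  x2 = (10 - (-3)·-0.429 - (3)·-2.000) / (9) = 1.635
  x3 = (-9 - (3)·-0.429 - (-4)·1.635) / (10) = -0.117
Iteration 2:
  x1 = (1 - (-1)·1.635 - (-3)·-0.117) / (7) = 0.326
  x2 = (10 - (-3)·0.326 - (3)·-0.117) / (9) = 1.259
  x3 = (-9 - (3)·0.326 - (-4)·1.259) / (10) = -0.494
Change: (0.755, -0.376, -0.377) → max |·| = 0.755

0.755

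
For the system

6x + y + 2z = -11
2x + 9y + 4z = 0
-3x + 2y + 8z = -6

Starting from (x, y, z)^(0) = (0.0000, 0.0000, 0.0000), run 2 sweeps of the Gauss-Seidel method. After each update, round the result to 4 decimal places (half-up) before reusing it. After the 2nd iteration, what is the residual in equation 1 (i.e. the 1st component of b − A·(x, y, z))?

Iteration 1:
  x = (-11 - (1)·0.0000 - (2)·0.0000) / (6) = -1.8333
  y = (0 - (2)·-1.8333 - (4)·0.0000) / (9) = 0.4074
  z = (-6 - (-3)·-1.8333 - (2)·0.4074) / (8) = -1.5393
Iteration 2:
  x = (-11 - (1)·0.4074 - (2)·-1.5393) / (6) = -1.3881
  y = (0 - (2)·-1.3881 - (4)·-1.5393) / (9) = 0.9926
  z = (-6 - (-3)·-1.3881 - (2)·0.9926) / (8) = -1.5187
Residual b − A·x = (-0.6266, -0.0824, 0.0001)

-0.6266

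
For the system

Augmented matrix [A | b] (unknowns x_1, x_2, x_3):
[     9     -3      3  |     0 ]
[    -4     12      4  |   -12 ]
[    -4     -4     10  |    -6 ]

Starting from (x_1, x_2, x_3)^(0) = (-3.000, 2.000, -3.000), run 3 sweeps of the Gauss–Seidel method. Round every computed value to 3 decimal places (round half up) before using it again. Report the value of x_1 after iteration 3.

Iteration 1:
  x_1 = (0 - (-3)·2.000 - (3)·-3.000) / (9) = 1.667
  x_2 = (-12 - (-4)·1.667 - (4)·-3.000) / (12) = 0.556
  x_3 = (-6 - (-4)·1.667 - (-4)·0.556) / (10) = 0.289
Iteration 2:
  x_1 = (0 - (-3)·0.556 - (3)·0.289) / (9) = 0.089
  x_2 = (-12 - (-4)·0.089 - (4)·0.289) / (12) = -1.067
  x_3 = (-6 - (-4)·0.089 - (-4)·-1.067) / (10) = -0.991
Iteration 3:
  x_1 = (0 - (-3)·-1.067 - (3)·-0.991) / (9) = -0.025
  x_2 = (-12 - (-4)·-0.025 - (4)·-0.991) / (12) = -0.678
  x_3 = (-6 - (-4)·-0.025 - (-4)·-0.678) / (10) = -0.881

-0.025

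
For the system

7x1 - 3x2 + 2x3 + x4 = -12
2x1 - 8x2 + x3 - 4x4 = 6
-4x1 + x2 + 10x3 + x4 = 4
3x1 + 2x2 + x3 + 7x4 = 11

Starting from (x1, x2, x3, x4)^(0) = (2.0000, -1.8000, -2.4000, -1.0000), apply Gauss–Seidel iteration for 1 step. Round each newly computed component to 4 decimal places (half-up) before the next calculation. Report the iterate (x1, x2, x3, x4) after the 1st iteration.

(-1.6571, -0.9643, -0.0664, 2.5666)

Iteration 1:
  x1 = (-12 - (-3)·-1.8000 - (2)·-2.4000 - (1)·-1.0000) / (7) = -1.6571
  x2 = (6 - (2)·-1.6571 - (1)·-2.4000 - (-4)·-1.0000) / (-8) = -0.9643
  x3 = (4 - (-4)·-1.6571 - (1)·-0.9643 - (1)·-1.0000) / (10) = -0.0664
  x4 = (11 - (3)·-1.6571 - (2)·-0.9643 - (1)·-0.0664) / (7) = 2.5666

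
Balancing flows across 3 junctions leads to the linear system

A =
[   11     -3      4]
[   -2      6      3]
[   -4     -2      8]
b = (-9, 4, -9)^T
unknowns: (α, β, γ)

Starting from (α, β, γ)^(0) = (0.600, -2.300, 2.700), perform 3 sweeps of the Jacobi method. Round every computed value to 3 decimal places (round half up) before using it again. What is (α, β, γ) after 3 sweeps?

(0.228, 1.749, -1.206)

Iteration 1:
  α = (-9 - (-3)·-2.300 - (4)·2.700) / (11) = -2.427
  β = (4 - (-2)·0.600 - (3)·2.700) / (6) = -0.483
  γ = (-9 - (-4)·0.600 - (-2)·-2.300) / (8) = -1.400
Iteration 2:
  α = (-9 - (-3)·-0.483 - (4)·-1.400) / (11) = -0.441
  β = (4 - (-2)·-2.427 - (3)·-1.400) / (6) = 0.558
  γ = (-9 - (-4)·-2.427 - (-2)·-0.483) / (8) = -2.459
Iteration 3:
  α = (-9 - (-3)·0.558 - (4)·-2.459) / (11) = 0.228
  β = (4 - (-2)·-0.441 - (3)·-2.459) / (6) = 1.749
  γ = (-9 - (-4)·-0.441 - (-2)·0.558) / (8) = -1.206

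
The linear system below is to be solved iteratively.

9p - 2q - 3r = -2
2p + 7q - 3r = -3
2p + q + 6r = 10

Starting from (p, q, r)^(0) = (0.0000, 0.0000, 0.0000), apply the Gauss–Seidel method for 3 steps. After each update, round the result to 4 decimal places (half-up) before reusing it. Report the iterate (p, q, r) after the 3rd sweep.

Iteration 1:
  p = (-2 - (-2)·0.0000 - (-3)·0.0000) / (9) = -0.2222
  q = (-3 - (2)·-0.2222 - (-3)·0.0000) / (7) = -0.3651
  r = (10 - (2)·-0.2222 - (1)·-0.3651) / (6) = 1.8016
Iteration 2:
  p = (-2 - (-2)·-0.3651 - (-3)·1.8016) / (9) = 0.2972
  q = (-3 - (2)·0.2972 - (-3)·1.8016) / (7) = 0.2586
  r = (10 - (2)·0.2972 - (1)·0.2586) / (6) = 1.5245
Iteration 3:
  p = (-2 - (-2)·0.2586 - (-3)·1.5245) / (9) = 0.3434
  q = (-3 - (2)·0.3434 - (-3)·1.5245) / (7) = 0.1267
  r = (10 - (2)·0.3434 - (1)·0.1267) / (6) = 1.5311

(0.3434, 0.1267, 1.5311)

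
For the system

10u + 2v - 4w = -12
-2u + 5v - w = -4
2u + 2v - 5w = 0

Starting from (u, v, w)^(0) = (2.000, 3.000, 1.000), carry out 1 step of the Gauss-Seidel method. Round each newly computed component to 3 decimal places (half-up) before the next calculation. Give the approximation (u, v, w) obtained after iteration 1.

(-1.400, -1.160, -1.024)

Iteration 1:
  u = (-12 - (2)·3.000 - (-4)·1.000) / (10) = -1.400
  v = (-4 - (-2)·-1.400 - (-1)·1.000) / (5) = -1.160
  w = (0 - (2)·-1.400 - (2)·-1.160) / (-5) = -1.024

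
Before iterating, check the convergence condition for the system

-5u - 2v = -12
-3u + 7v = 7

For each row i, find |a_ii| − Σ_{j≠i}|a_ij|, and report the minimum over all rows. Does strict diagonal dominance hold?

3

row 1: |-5| − (2) = 3
row 2: |7| − (3) = 4
minimum over rows = 3 → strictly diagonally dominant (convergence guaranteed)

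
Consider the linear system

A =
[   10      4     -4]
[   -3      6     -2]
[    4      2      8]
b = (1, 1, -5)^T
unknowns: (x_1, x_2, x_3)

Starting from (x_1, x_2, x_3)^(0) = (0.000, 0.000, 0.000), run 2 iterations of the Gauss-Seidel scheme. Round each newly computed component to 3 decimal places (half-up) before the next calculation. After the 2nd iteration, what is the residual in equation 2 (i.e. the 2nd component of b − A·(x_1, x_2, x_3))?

0.592

Iteration 1:
  x_1 = (1 - (4)·0.000 - (-4)·0.000) / (10) = 0.100
  x_2 = (1 - (-3)·0.100 - (-2)·0.000) / (6) = 0.217
  x_3 = (-5 - (4)·0.100 - (2)·0.217) / (8) = -0.729
Iteration 2:
  x_1 = (1 - (4)·0.217 - (-4)·-0.729) / (10) = -0.278
  x_2 = (1 - (-3)·-0.278 - (-2)·-0.729) / (6) = -0.215
  x_3 = (-5 - (4)·-0.278 - (2)·-0.215) / (8) = -0.432
Residual b − A·x = (2.912, 0.592, -0.002)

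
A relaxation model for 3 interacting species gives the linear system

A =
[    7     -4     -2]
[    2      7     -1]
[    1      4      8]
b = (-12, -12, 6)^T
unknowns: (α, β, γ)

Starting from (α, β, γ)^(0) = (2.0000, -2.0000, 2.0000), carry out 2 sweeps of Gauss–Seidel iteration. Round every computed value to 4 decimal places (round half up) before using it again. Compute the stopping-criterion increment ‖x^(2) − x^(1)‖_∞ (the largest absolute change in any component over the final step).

Iteration 1:
  α = (-12 - (-4)·-2.0000 - (-2)·2.0000) / (7) = -2.2857
  β = (-12 - (2)·-2.2857 - (-1)·2.0000) / (7) = -0.7755
  γ = (6 - (1)·-2.2857 - (4)·-0.7755) / (8) = 1.4235
Iteration 2:
  α = (-12 - (-4)·-0.7755 - (-2)·1.4235) / (7) = -1.7507
  β = (-12 - (2)·-1.7507 - (-1)·1.4235) / (7) = -1.0107
  γ = (6 - (1)·-1.7507 - (4)·-1.0107) / (8) = 1.4742
Change: (0.5350, -0.2352, 0.0507) → max |·| = 0.5350

0.5350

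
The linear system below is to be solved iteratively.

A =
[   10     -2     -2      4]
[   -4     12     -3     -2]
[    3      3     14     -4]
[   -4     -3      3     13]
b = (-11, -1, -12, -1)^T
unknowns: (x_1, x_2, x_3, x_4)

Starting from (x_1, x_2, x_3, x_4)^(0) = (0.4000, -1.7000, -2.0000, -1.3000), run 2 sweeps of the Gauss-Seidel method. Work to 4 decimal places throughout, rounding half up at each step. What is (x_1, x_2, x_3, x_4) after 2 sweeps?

Iteration 1:
  x_1 = (-11 - (-2)·-1.7000 - (-2)·-2.0000 - (4)·-1.3000) / (10) = -1.3200
  x_2 = (-1 - (-4)·-1.3200 - (-3)·-2.0000 - (-2)·-1.3000) / (12) = -1.2400
  x_3 = (-12 - (3)·-1.3200 - (3)·-1.2400 - (-4)·-1.3000) / (14) = -0.6800
  x_4 = (-1 - (-4)·-1.3200 - (-3)·-1.2400 - (3)·-0.6800) / (13) = -0.6123
Iteration 2:
  x_1 = (-11 - (-2)·-1.2400 - (-2)·-0.6800 - (4)·-0.6123) / (10) = -1.2391
  x_2 = (-1 - (-4)·-1.2391 - (-3)·-0.6800 - (-2)·-0.6123) / (12) = -0.7684
  x_3 = (-12 - (3)·-1.2391 - (3)·-0.7684 - (-4)·-0.6123) / (14) = -0.6019
  x_4 = (-1 - (-4)·-1.2391 - (-3)·-0.7684 - (3)·-0.6019) / (13) = -0.4966

(-1.2391, -0.7684, -0.6019, -0.4966)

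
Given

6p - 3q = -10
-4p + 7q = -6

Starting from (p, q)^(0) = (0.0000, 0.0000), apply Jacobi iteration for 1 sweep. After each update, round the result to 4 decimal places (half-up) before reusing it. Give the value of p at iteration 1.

-1.6667

Iteration 1:
  p = (-10 - (-3)·0.0000) / (6) = -1.6667
  q = (-6 - (-4)·0.0000) / (7) = -0.8571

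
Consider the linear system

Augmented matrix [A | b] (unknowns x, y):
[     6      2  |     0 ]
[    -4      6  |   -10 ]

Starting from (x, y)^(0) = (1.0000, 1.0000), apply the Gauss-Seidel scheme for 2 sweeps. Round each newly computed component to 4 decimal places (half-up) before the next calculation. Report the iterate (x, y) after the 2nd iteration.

Iteration 1:
  x = (0 - (2)·1.0000) / (6) = -0.3333
  y = (-10 - (-4)·-0.3333) / (6) = -1.8889
Iteration 2:
  x = (0 - (2)·-1.8889) / (6) = 0.6296
  y = (-10 - (-4)·0.6296) / (6) = -1.2469

(0.6296, -1.2469)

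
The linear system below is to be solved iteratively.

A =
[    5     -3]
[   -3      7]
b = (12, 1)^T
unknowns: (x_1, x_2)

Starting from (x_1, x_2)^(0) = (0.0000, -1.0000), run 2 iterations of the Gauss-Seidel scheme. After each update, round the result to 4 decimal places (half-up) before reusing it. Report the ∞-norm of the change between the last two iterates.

Iteration 1:
  x_1 = (12 - (-3)·-1.0000) / (5) = 1.8000
  x_2 = (1 - (-3)·1.8000) / (7) = 0.9143
Iteration 2:
  x_1 = (12 - (-3)·0.9143) / (5) = 2.9486
  x_2 = (1 - (-3)·2.9486) / (7) = 1.4065
Change: (1.1486, 0.4922) → max |·| = 1.1486

1.1486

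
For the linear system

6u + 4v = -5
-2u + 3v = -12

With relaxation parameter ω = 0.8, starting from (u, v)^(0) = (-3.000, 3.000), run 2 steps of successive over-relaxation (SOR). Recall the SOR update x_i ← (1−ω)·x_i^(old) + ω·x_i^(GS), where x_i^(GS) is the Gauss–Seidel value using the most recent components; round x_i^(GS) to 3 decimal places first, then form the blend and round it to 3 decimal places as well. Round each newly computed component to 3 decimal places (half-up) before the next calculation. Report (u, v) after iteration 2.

Iteration 1:
  u: GS value = (-5 - (4)·3.000) / (6) = -2.833;  u ← (1−ω)·-3.000 + ω·-2.833 = -2.866
  v: GS value = (-12 - (-2)·-2.866) / (3) = -5.911;  v ← (1−ω)·3.000 + ω·-5.911 = -4.129
Iteration 2:
  u: GS value = (-5 - (4)·-4.129) / (6) = 1.919;  u ← (1−ω)·-2.866 + ω·1.919 = 0.962
  v: GS value = (-12 - (-2)·0.962) / (3) = -3.359;  v ← (1−ω)·-4.129 + ω·-3.359 = -3.513

(0.962, -3.513)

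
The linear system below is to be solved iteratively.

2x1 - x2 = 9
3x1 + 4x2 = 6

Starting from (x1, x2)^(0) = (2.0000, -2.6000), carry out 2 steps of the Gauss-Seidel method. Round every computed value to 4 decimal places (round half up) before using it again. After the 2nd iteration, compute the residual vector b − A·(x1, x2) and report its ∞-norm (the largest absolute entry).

Iteration 1:
  x1 = (9 - (-1)·-2.6000) / (2) = 3.2000
  x2 = (6 - (3)·3.2000) / (4) = -0.9000
Iteration 2:
  x1 = (9 - (-1)·-0.9000) / (2) = 4.0500
  x2 = (6 - (3)·4.0500) / (4) = -1.5375
Residual b − A·x = (-0.6375, 0.0000); ∞-norm = 0.6375

0.6375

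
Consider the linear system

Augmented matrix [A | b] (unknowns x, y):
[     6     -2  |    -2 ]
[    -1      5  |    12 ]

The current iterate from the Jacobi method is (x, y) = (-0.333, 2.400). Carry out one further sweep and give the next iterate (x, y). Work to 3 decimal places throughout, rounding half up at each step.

(0.467, 2.333)

One sweep:
  x = (-2 - (-2)·2.400) / (6) = 0.467
  y = (12 - (-1)·-0.333) / (5) = 2.333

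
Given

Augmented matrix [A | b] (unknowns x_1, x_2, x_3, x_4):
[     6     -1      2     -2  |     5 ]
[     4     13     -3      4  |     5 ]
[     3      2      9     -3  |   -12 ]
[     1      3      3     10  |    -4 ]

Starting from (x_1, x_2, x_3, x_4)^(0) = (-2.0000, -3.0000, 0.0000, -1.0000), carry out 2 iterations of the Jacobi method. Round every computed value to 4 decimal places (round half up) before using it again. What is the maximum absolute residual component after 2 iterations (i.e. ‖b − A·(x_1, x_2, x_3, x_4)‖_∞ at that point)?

Iteration 1:
  x_1 = (5 - (-1)·-3.0000 - (2)·0.0000 - (-2)·-1.0000) / (6) = 0.0000
  x_2 = (5 - (4)·-2.0000 - (-3)·0.0000 - (4)·-1.0000) / (13) = 1.3077
  x_3 = (-12 - (3)·-2.0000 - (2)·-3.0000 - (-3)·-1.0000) / (9) = -0.3333
  x_4 = (-4 - (1)·-2.0000 - (3)·-3.0000 - (3)·0.0000) / (10) = 0.7000
Iteration 2:
  x_1 = (5 - (-1)·1.3077 - (2)·-0.3333 - (-2)·0.7000) / (6) = 1.3957
  x_2 = (5 - (4)·0.0000 - (-3)·-0.3333 - (4)·0.7000) / (13) = 0.0923
  x_3 = (-12 - (3)·0.0000 - (2)·1.3077 - (-3)·0.7000) / (9) = -1.3906
  x_4 = (-4 - (1)·0.0000 - (3)·1.3077 - (3)·-0.3333) / (10) = -0.6923
Residual b − A·x = (-1.8853, -3.1853, -5.9332, 5.4222); ∞-norm = 5.9332

5.9332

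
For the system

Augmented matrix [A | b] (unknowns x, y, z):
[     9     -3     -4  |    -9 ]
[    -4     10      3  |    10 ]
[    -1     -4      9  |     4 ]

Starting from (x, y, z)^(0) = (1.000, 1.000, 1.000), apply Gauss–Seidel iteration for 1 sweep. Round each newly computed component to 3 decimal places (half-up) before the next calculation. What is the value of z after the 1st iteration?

0.691

Iteration 1:
  x = (-9 - (-3)·1.000 - (-4)·1.000) / (9) = -0.222
  y = (10 - (-4)·-0.222 - (3)·1.000) / (10) = 0.611
  z = (4 - (-1)·-0.222 - (-4)·0.611) / (9) = 0.691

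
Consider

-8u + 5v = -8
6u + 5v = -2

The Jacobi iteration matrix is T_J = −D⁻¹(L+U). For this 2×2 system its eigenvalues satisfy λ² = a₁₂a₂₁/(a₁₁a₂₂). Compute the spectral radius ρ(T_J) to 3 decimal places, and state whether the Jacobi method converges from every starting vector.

0.866

a₁₂a₂₁/(a₁₁a₂₂) = (5)·(6) / ((-8)·(5)) = -0.750000
ρ = √|-0.750000| = √0.750000 = 0.866
ρ < 1, so Jacobi converges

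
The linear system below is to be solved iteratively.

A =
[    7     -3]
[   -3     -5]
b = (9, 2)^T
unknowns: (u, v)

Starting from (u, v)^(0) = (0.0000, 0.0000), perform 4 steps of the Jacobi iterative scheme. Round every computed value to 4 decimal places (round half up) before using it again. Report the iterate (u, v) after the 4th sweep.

Iteration 1:
  u = (9 - (-3)·0.0000) / (7) = 1.2857
  v = (2 - (-3)·0.0000) / (-5) = -0.4000
Iteration 2:
  u = (9 - (-3)·-0.4000) / (7) = 1.1143
  v = (2 - (-3)·1.2857) / (-5) = -1.1714
Iteration 3:
  u = (9 - (-3)·-1.1714) / (7) = 0.7837
  v = (2 - (-3)·1.1143) / (-5) = -1.0686
Iteration 4:
  u = (9 - (-3)·-1.0686) / (7) = 0.8277
  v = (2 - (-3)·0.7837) / (-5) = -0.8702

(0.8277, -0.8702)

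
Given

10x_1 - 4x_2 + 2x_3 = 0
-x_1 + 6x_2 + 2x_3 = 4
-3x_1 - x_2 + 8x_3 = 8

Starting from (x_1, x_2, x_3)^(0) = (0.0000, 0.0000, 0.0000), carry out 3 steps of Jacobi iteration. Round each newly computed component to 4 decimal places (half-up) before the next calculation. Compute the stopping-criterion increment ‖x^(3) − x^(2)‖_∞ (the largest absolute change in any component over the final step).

Iteration 1:
  x_1 = (0 - (-4)·0.0000 - (2)·0.0000) / (10) = 0.0000
  x_2 = (4 - (-1)·0.0000 - (2)·0.0000) / (6) = 0.6667
  x_3 = (8 - (-3)·0.0000 - (-1)·0.0000) / (8) = 1.0000
Iteration 2:
  x_1 = (0 - (-4)·0.6667 - (2)·1.0000) / (10) = 0.0667
  x_2 = (4 - (-1)·0.0000 - (2)·1.0000) / (6) = 0.3333
  x_3 = (8 - (-3)·0.0000 - (-1)·0.6667) / (8) = 1.0833
Iteration 3:
  x_1 = (0 - (-4)·0.3333 - (2)·1.0833) / (10) = -0.0833
  x_2 = (4 - (-1)·0.0667 - (2)·1.0833) / (6) = 0.3167
  x_3 = (8 - (-3)·0.0667 - (-1)·0.3333) / (8) = 1.0667
Change: (-0.1500, -0.0166, -0.0166) → max |·| = 0.1500

0.1500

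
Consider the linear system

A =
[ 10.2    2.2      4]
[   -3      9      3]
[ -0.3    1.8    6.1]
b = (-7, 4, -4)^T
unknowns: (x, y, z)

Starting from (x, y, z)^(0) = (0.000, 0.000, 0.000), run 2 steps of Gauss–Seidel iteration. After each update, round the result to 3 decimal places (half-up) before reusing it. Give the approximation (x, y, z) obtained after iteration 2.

Iteration 1:
  x = (-7 - (2.2)·0.000 - (4)·0.000) / (10.2) = -0.686
  y = (4 - (-3)·-0.686 - (3)·0.000) / (9) = 0.216
  z = (-4 - (-0.3)·-0.686 - (1.8)·0.216) / (6.1) = -0.753
Iteration 2:
  x = (-7 - (2.2)·0.216 - (4)·-0.753) / (10.2) = -0.438
  y = (4 - (-3)·-0.438 - (3)·-0.753) / (9) = 0.549
  z = (-4 - (-0.3)·-0.438 - (1.8)·0.549) / (6.1) = -0.839

(-0.438, 0.549, -0.839)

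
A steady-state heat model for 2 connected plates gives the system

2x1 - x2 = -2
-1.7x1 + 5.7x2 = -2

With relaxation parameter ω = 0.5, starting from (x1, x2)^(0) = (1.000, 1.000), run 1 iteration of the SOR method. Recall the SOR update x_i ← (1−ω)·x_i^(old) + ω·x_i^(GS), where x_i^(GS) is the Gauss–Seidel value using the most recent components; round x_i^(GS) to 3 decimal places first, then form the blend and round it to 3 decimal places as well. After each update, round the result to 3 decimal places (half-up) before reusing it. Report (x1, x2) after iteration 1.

Iteration 1:
  x1: GS value = (-2 - (-1)·1.000) / (2) = -0.500;  x1 ← (1−ω)·1.000 + ω·-0.500 = 0.250
  x2: GS value = (-2 - (-1.7)·0.250) / (5.7) = -0.276;  x2 ← (1−ω)·1.000 + ω·-0.276 = 0.362

(0.250, 0.362)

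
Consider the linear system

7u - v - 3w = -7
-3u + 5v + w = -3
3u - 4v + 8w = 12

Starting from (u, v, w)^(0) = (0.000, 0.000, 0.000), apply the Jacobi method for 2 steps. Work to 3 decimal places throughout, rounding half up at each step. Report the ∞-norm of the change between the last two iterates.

0.900

Iteration 1:
  u = (-7 - (-1)·0.000 - (-3)·0.000) / (7) = -1.000
  v = (-3 - (-3)·0.000 - (1)·0.000) / (5) = -0.600
  w = (12 - (3)·0.000 - (-4)·0.000) / (8) = 1.500
Iteration 2:
  u = (-7 - (-1)·-0.600 - (-3)·1.500) / (7) = -0.443
  v = (-3 - (-3)·-1.000 - (1)·1.500) / (5) = -1.500
  w = (12 - (3)·-1.000 - (-4)·-0.600) / (8) = 1.575
Change: (0.557, -0.900, 0.075) → max |·| = 0.900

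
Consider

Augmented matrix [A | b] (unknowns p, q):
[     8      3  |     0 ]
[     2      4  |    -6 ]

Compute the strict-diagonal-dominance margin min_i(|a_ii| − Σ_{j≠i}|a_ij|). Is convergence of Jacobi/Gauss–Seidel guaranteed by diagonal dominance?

2

row 1: |8| − (3) = 5
row 2: |4| − (2) = 2
minimum over rows = 2 → strictly diagonally dominant (convergence guaranteed)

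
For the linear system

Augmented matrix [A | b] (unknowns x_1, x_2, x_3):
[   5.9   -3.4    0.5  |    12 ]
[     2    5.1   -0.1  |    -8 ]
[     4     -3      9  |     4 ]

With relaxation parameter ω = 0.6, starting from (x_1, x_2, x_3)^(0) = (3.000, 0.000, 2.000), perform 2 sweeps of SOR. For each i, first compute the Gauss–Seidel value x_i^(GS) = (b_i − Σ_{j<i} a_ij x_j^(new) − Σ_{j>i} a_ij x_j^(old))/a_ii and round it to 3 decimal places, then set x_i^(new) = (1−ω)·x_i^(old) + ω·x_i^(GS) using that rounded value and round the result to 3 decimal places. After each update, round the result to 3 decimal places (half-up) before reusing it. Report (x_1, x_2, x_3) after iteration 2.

Iteration 1:
  x_1: GS value = (12 - (-3.4)·0.000 - (0.5)·2.000) / (5.9) = 1.864;  x_1 ← (1−ω)·3.000 + ω·1.864 = 2.318
  x_2: GS value = (-8 - (2)·2.318 - (-0.1)·2.000) / (5.1) = -2.438;  x_2 ← (1−ω)·0.000 + ω·-2.438 = -1.463
  x_3: GS value = (4 - (4)·2.318 - (-3)·-1.463) / (9) = -1.073;  x_3 ← (1−ω)·2.000 + ω·-1.073 = 0.156
Iteration 2:
  x_1: GS value = (12 - (-3.4)·-1.463 - (0.5)·0.156) / (5.9) = 1.178;  x_1 ← (1−ω)·2.318 + ω·1.178 = 1.634
  x_2: GS value = (-8 - (2)·1.634 - (-0.1)·0.156) / (5.1) = -2.206;  x_2 ← (1−ω)·-1.463 + ω·-2.206 = -1.909
  x_3: GS value = (4 - (4)·1.634 - (-3)·-1.909) / (9) = -0.918;  x_3 ← (1−ω)·0.156 + ω·-0.918 = -0.488

(1.634, -1.909, -0.488)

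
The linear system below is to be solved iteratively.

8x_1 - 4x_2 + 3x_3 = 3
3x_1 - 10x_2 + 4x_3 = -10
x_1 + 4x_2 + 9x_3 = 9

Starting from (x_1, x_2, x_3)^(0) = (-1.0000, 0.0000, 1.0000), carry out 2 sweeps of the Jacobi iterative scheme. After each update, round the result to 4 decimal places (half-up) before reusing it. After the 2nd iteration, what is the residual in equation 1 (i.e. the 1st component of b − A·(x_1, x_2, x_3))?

Iteration 1:
  x_1 = (3 - (-4)·0.0000 - (3)·1.0000) / (8) = 0.0000
  x_2 = (-10 - (3)·-1.0000 - (4)·1.0000) / (-10) = 1.1000
  x_3 = (9 - (1)·-1.0000 - (4)·0.0000) / (9) = 1.1111
Iteration 2:
  x_1 = (3 - (-4)·1.1000 - (3)·1.1111) / (8) = 0.5083
  x_2 = (-10 - (3)·0.0000 - (4)·1.1111) / (-10) = 1.4444
  x_3 = (9 - (1)·0.0000 - (4)·1.1000) / (9) = 0.5111
Residual b − A·x = (3.1779, 0.8747, -1.8858)

3.1779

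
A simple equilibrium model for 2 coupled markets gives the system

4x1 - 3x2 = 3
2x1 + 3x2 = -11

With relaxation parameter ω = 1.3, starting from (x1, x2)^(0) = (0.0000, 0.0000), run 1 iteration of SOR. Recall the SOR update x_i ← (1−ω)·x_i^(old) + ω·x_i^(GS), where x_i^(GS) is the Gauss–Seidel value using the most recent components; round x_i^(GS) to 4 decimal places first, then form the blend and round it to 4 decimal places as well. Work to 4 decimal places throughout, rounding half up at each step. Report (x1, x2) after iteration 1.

Iteration 1:
  x1: GS value = (3 - (-3)·0.0000) / (4) = 0.7500;  x1 ← (1−ω)·0.0000 + ω·0.7500 = 0.9750
  x2: GS value = (-11 - (2)·0.9750) / (3) = -4.3167;  x2 ← (1−ω)·0.0000 + ω·-4.3167 = -5.6117

(0.9750, -5.6117)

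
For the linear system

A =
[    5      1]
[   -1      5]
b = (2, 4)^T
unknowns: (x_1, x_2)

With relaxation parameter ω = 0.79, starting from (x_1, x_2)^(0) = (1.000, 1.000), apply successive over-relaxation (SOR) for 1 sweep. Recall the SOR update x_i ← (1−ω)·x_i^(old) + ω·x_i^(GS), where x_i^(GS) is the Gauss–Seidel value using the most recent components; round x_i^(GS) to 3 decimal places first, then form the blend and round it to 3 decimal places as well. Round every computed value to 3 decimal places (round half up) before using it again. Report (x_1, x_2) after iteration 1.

(0.368, 0.900)

Iteration 1:
  x_1: GS value = (2 - (1)·1.000) / (5) = 0.200;  x_1 ← (1−ω)·1.000 + ω·0.200 = 0.368
  x_2: GS value = (4 - (-1)·0.368) / (5) = 0.874;  x_2 ← (1−ω)·1.000 + ω·0.874 = 0.900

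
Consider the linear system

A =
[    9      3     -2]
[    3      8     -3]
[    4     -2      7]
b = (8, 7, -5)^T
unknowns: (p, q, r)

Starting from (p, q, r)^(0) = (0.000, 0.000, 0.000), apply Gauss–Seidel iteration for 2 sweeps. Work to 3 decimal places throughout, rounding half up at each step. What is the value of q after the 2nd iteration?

Iteration 1:
  p = (8 - (3)·0.000 - (-2)·0.000) / (9) = 0.889
  q = (7 - (3)·0.889 - (-3)·0.000) / (8) = 0.542
  r = (-5 - (4)·0.889 - (-2)·0.542) / (7) = -1.067
Iteration 2:
  p = (8 - (3)·0.542 - (-2)·-1.067) / (9) = 0.471
  q = (7 - (3)·0.471 - (-3)·-1.067) / (8) = 0.298
  r = (-5 - (4)·0.471 - (-2)·0.298) / (7) = -0.898

0.298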